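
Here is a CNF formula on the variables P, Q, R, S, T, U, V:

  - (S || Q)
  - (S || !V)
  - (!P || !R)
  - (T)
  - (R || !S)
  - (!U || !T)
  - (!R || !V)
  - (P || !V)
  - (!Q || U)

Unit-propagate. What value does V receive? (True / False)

False

(T) is a unit clause: T = True.
(!U || !T) with T = True leaves only !U, so U = False.
(!Q || U) with U = False leaves only !Q, so Q = False.
(S || Q): since Q = False, the clause reduces to (S). S = True.
In (R || !S), !S is now false; R must hold, so R = True.
From (!P || !R) and R = True: P = False.
In (!V || !R), !R is now false; !V must hold, so V = False.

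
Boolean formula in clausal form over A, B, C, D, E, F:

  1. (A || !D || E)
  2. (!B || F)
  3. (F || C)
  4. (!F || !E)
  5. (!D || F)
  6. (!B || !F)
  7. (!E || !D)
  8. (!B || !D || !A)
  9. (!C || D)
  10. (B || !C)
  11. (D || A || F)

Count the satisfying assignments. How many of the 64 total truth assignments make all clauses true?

The models are:
  A=F B=F C=F D=F E=F F=T
  A=T B=F C=F D=F E=F F=T
  A=T B=F C=F D=T E=F F=T
That's 3 in total.

3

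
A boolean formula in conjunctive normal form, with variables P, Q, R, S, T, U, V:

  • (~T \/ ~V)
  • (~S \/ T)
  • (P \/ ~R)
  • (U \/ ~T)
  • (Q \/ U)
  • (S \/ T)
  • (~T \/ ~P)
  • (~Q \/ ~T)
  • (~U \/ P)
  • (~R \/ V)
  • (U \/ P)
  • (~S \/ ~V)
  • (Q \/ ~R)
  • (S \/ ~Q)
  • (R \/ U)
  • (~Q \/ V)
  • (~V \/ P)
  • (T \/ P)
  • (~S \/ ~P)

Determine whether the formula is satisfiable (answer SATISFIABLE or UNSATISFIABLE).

P = True:
  propagation gives T=False, S=False; an empty clause results — contradiction.
P = False:
  propagation gives R=False, U=False; an empty clause results — contradiction.
Every branch closes, so no satisfying assignment exists.

UNSATISFIABLE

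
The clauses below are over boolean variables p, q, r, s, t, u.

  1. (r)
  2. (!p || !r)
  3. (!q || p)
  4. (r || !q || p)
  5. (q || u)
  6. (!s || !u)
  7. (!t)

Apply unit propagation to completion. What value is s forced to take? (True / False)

(r) is a unit clause: r = True.
(!p || !r): since r = True, the clause reduces to (!p). p = False.
In (p || !q), p is now false; !q must hold, so q = False.
(u || q): since q = False, the clause reduces to (u). u = True.
From (!s || !u) and u = True: s = False.

False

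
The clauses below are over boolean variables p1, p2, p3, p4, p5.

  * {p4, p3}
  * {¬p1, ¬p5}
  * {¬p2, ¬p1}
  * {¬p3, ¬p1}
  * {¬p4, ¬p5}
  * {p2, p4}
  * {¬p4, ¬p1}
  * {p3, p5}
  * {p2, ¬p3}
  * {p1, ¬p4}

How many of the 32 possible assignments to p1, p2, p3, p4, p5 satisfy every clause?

2

Satisfying assignments:
  p1=0 p2=1 p3=1 p4=0 p5=0
  p1=0 p2=1 p3=1 p4=0 p5=1
That's 2 in total.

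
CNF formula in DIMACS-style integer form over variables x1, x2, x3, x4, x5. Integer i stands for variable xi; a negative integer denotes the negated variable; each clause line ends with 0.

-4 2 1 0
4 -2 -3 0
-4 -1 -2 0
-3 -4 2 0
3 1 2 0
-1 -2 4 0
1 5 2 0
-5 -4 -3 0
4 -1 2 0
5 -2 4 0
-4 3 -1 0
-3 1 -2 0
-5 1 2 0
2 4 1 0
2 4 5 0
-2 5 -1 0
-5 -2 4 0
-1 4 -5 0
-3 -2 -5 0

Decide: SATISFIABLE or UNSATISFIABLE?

SATISFIABLE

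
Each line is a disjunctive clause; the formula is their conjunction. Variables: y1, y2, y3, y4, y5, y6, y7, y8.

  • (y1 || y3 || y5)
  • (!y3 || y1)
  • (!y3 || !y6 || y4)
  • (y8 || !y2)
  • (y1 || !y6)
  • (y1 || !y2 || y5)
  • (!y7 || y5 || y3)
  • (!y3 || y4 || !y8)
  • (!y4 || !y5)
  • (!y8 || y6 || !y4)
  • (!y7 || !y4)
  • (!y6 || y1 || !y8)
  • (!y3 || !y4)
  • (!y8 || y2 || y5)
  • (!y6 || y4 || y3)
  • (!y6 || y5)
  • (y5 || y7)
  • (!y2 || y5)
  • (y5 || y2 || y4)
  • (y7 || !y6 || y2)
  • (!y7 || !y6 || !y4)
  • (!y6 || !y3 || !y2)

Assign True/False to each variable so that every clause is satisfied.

y1=0, y2=0, y3=0, y4=0, y5=1, y6=0, y7=1, y8=0

Set y1 = False and propagate.
  then y3 is forced to False.
  then y5 is forced to True.
  then y6 is forced to False.
  then y4 is forced to False.
For the remaining variables, y2 = False, y7 = True, y8 = False works.
Every clause has at least one true literal under this assignment.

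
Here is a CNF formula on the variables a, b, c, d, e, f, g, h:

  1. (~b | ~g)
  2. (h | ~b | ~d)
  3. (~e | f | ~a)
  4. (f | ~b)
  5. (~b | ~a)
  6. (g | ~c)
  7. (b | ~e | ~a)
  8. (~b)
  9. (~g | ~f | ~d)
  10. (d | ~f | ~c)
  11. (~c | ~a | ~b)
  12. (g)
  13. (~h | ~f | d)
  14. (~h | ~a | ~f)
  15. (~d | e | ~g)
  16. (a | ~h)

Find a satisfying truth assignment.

a=F, b=F, c=T, d=F, e=F, f=F, g=T, h=F

(~b) is a unit clause, so b = False.
The clause (g) is unit: g must be True.
Pure literal: h appears only negated; assign h = False.
Try a = False.
Set c = True and propagate.
Set d = False and propagate.
  then f is forced to False.
e is now unconstrained; take e = False.
Every clause has at least one true literal under this assignment.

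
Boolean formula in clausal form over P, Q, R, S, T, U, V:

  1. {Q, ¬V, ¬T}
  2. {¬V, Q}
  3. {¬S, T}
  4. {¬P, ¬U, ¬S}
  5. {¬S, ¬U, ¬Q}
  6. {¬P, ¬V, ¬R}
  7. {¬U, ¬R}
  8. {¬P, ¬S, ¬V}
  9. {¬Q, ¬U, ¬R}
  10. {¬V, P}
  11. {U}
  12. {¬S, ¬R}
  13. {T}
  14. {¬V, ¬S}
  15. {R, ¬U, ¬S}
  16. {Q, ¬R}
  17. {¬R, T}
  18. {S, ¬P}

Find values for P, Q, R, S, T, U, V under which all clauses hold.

P = False, Q = False, R = False, S = False, T = True, U = True, V = False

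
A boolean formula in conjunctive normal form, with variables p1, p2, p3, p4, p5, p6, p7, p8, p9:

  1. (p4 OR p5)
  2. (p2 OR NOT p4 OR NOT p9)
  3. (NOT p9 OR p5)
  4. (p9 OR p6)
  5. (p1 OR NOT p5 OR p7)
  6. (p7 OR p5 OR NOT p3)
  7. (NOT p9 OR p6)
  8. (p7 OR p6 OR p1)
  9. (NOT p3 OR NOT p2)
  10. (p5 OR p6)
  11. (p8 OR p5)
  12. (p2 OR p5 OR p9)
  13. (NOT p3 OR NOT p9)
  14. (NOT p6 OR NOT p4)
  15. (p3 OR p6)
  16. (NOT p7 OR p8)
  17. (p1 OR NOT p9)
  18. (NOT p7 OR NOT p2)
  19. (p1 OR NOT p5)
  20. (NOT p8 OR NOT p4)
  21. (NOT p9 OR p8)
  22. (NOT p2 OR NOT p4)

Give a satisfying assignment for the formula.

p1 = True, p2 = False, p3 = False, p4 = False, p5 = True, p6 = True, p7 = False, p8 = True, p9 = True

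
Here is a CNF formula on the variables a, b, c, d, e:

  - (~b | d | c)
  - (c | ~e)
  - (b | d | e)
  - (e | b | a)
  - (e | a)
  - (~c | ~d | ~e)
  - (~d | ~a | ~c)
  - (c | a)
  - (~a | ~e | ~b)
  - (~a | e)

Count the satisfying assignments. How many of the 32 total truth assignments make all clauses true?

3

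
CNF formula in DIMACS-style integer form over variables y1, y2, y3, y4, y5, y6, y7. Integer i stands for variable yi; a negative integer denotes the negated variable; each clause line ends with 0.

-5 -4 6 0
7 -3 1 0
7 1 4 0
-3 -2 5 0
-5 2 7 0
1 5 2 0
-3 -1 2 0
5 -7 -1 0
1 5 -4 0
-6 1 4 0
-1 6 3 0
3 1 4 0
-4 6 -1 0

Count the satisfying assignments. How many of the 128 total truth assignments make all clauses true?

23

Case analysis on y1 and y4:
  y1=T, y4=T: 7 of the 32 assignments to (y2,y3,y5,y6,y7) work.
  y1=T, y4=F: 9 of the 32 assignments to (y2,y3,y5,y6,y7) work.
  y1=F, y4=T: 5 of the 32 assignments to (y2,y3,y5,y6,y7) work.
  y1=F, y4=F: remaining (y2,y3,y5,y6,y7) ∈ {(F,T,T,F,T); (T,T,T,F,T)} — 2.
Total: 7 + 9 + 5 + 2 = 23.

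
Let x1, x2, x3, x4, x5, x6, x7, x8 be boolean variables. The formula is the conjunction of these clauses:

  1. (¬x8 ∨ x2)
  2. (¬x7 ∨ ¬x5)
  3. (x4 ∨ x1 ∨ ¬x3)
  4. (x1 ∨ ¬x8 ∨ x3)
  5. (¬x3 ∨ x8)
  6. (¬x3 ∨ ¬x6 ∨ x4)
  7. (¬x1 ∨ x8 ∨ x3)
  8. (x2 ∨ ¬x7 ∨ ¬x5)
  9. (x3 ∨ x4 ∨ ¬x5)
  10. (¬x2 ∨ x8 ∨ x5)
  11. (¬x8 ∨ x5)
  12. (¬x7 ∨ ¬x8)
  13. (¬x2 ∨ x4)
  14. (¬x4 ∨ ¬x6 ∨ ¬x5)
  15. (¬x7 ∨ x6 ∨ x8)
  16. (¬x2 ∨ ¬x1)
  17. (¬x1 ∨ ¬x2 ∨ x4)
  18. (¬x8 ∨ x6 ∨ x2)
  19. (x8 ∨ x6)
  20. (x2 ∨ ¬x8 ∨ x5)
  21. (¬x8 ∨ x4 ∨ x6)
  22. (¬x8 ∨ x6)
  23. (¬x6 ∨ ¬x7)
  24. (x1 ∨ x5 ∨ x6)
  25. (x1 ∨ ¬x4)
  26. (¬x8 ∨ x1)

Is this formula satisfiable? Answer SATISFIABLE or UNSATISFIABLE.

Pure literal: x7 appears only negated; assign x7 = False.
Branch on x1: take x1 = False.
  then x4 is forced to False.
  then x3 is forced to False.
  then x8 is forced to False.
  then x5 is forced to False.
  then x2 is forced to False.
  then x6 is forced to True.
Every clause has at least one true literal under this assignment.
So x1=F, x2=F, x3=F, x4=F, x5=F, x6=T, x7=F, x8=F is a satisfying assignment.

SATISFIABLE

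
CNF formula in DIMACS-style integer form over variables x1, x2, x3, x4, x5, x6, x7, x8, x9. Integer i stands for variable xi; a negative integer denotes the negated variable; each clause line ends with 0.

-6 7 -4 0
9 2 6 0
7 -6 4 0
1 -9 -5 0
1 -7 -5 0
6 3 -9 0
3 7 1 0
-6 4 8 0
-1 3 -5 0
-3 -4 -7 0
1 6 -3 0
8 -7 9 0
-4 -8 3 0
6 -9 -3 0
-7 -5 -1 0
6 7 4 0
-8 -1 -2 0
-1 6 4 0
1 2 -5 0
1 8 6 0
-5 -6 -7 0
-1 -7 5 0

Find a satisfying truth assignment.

Try x1 = False.
Branch on x2: take x2 = True.
Branch on x3: take x3 = True.
  then x6 is forced to True.
For the remaining variables, x4 = False, x5 = False, x7 = True, x8 = True, x9 = True works.
Check each clause:
  1. (x7 \/ ~x4 \/ ~x6) — ~x4 is true.
  2. (x6 \/ x9 \/ x2) — x9 is true.
  3. (x7 \/ x4 \/ ~x6) — x7 is true.
  4. (x1 \/ ~x5 \/ ~x9) — ~x5 is true.
  5. (x1 \/ ~x5 \/ ~x7) — ~x5 is true.
  6. (~x9 \/ x6 \/ x3) — x3 is true.
  7. (x7 \/ x1 \/ x3) — x3 is true.
  8. (~x6 \/ x4 \/ x8) — x8 is true.
  9. (~x5 \/ x3 \/ ~x1) — x3 is true.
  10. (~x3 \/ ~x7 \/ ~x4) — ~x4 is true.
  11. (~x3 \/ x1 \/ x6) — x6 is true.
  12. (x9 \/ x8 \/ ~x7) — x8 is true.
  13. (~x4 \/ x3 \/ ~x8) — x3 is true.
  14. (~x3 \/ ~x9 \/ x6) — x6 is true.
  15. (~x7 \/ ~x1 \/ ~x5) — ~x5 is true.
  16. (x6 \/ x7 \/ x4) — x6 is true.
  17. (~x2 \/ ~x8 \/ ~x1) — ~x1 is true.
  18. (~x1 \/ x6 \/ x4) — x6 is true.
  19. (x2 \/ ~x5 \/ x1) — x2 is true.
  20. (x6 \/ x1 \/ x8) — x8 is true.
  21. (~x7 \/ ~x6 \/ ~x5) — ~x5 is true.
  22. (x5 \/ ~x7 \/ ~x1) — ~x1 is true.

x1 = 0, x2 = 1, x3 = 1, x4 = 0, x5 = 0, x6 = 1, x7 = 1, x8 = 1, x9 = 1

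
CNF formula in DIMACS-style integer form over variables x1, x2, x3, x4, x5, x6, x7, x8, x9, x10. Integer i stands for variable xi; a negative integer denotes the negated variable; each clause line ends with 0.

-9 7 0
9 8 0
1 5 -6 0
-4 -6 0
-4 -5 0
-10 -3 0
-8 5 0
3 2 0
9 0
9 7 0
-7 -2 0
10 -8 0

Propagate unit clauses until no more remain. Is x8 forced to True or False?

(x9) is a unit clause: x9 = True.
In (NOT x9 OR x7), NOT x9 is now false; x7 must hold, so x7 = True.
From (NOT x7 OR NOT x2) and x7 = True: x2 = False.
(x3 OR x2) with x2 = False leaves only x3, so x3 = True.
In (NOT x3 OR NOT x10), NOT x3 is now false; NOT x10 must hold, so x10 = False.
(NOT x8 OR x10): since x10 = False, the clause reduces to (NOT x8). x8 = False.

False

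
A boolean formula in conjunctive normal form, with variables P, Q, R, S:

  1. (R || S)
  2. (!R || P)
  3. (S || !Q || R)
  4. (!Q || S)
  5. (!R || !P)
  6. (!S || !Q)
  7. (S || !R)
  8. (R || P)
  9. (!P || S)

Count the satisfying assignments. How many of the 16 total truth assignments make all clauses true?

1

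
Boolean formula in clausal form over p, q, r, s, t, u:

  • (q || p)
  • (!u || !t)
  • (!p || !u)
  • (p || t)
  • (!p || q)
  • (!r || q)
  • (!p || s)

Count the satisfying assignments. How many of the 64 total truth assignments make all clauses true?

8

Case analysis on p and q:
  p=T, q=T: remaining (r,s,t,u) ∈ {(F,T,F,F); (F,T,T,F); (T,T,F,F); (T,T,T,F)} — 4.
  p=T, q=F: a clause becomes empty — 0.
  p=F, q=T: remaining (r,s,t,u) ∈ {(F,F,T,F); (F,T,T,F); (T,F,T,F); (T,T,T,F)} — 4.
  p=F, q=F: a clause becomes empty — 0.
Total: 4 + 0 + 4 + 0 = 8.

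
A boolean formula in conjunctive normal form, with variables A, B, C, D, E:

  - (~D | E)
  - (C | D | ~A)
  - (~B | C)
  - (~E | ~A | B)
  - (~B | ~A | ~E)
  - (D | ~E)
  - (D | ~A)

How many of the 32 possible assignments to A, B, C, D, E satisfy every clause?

The models are:
  A=0 B=0 C=0 D=0 E=0
  A=0 B=0 C=0 D=1 E=1
  A=0 B=0 C=1 D=0 E=0
  A=0 B=0 C=1 D=1 E=1
  A=0 B=1 C=1 D=0 E=0
  A=0 B=1 C=1 D=1 E=1
That's 6 in total.

6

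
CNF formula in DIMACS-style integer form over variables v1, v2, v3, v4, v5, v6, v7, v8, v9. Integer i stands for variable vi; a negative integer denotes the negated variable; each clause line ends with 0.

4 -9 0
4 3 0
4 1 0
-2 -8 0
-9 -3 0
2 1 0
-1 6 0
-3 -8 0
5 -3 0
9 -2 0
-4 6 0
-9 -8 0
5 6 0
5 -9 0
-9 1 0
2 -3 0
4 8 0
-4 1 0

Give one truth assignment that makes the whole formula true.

Pure literal: v6 appears only positively; assign v6 = True.
Branch on v1: take v1 = True.
Branch on v2: take v2 = False.
  then v3 is forced to False.
  then v4 is forced to True.
Try v5 = False.
  then v9 is forced to False.
v7, v8 are now unconstrained; take v7 = True, v8 = False.
Every clause has at least one true literal under this assignment.

v1 = 1, v2 = 0, v3 = 0, v4 = 1, v5 = 0, v6 = 1, v7 = 1, v8 = 0, v9 = 0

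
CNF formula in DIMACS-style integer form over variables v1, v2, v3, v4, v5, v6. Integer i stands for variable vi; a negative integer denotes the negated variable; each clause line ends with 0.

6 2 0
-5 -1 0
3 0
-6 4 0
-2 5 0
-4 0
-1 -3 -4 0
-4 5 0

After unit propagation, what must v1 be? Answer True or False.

(v3) stands alone — v3 = True.
Unit clause (~v4) sets v4 = False.
(v4 | ~v6) with v4 = False leaves only ~v6, so v6 = False.
In (v2 | v6), v6 is now false; v2 must hold, so v2 = True.
(v5 | ~v2): since v2 = True, the clause reduces to (v5). v5 = True.
From (~v5 | ~v1) and v5 = True: v1 = False.

False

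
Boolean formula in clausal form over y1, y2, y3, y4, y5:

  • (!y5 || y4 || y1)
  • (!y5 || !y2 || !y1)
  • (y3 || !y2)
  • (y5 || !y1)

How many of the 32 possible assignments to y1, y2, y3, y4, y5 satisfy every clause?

13

Split on y1, then y5.
  y1=1, y5=1: remaining (y2,y3,y4) ∈ {(0,0,0); (0,0,1); (0,1,0); (0,1,1)} — 4.
  y1=1, y5=0: a clause becomes empty — 0.
  y1=0, y5=1: remaining (y2,y3,y4) ∈ {(0,0,1); (0,1,1); (1,1,1)} — 3.
  y1=0, y5=0: y4 free; 3 ways for (y2,y3) × 2^1 = 6.
Total: 4 + 0 + 3 + 6 = 13.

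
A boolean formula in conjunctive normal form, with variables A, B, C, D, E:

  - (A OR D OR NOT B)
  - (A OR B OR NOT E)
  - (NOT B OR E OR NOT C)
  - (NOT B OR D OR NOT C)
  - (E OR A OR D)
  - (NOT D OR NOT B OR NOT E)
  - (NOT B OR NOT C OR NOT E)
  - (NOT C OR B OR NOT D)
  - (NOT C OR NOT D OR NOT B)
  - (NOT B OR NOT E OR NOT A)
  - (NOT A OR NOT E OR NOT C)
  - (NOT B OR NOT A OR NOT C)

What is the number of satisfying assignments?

9

Case analysis on B and C:
  B=T, C=T: a clause becomes empty — 0.
  B=T, C=F: remaining (A,D,E) ∈ {(F,T,F); (T,F,F); (T,T,F)} — 3.
  B=F, C=T: remaining (A,D,E) ∈ {(T,F,F)} — 1.
  B=F, C=F: 5 of the 8 assignments to (A,D,E) work.
Total: 0 + 3 + 1 + 5 = 9.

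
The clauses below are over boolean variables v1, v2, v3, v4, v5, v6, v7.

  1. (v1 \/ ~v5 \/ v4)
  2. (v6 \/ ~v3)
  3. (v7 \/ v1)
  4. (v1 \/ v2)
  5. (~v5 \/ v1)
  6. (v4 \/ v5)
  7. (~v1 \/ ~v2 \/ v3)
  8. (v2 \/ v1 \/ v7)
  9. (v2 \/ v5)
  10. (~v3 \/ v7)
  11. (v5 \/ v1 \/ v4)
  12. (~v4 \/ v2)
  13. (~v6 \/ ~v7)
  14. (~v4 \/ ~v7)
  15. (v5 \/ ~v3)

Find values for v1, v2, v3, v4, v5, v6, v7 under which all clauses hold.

Set v1 = True and propagate.
Try v2 = False.
  then v5 is forced to True.
  then v4 is forced to False.
Try v3 = False.
The remaining clauses are satisfied by v6 = False, v7 = True.
Every clause has at least one true literal under this assignment.

v1=True  v2=False  v3=False  v4=False  v5=True  v6=False  v7=True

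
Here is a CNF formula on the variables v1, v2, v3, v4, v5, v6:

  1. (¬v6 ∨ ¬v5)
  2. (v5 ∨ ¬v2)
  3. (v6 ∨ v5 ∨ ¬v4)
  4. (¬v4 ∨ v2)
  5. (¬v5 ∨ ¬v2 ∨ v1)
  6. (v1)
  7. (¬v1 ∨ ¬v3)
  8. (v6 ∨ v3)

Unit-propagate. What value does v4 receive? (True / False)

False

(v1) is a unit clause: v1 = True.
(¬v1 ∨ ¬v3): since v1 = True, the clause reduces to (¬v3). v3 = False.
In (v6 ∨ v3), v3 is now false; v6 must hold, so v6 = True.
(¬v5 ∨ ¬v6): since v6 = True, the clause reduces to (¬v5). v5 = False.
(¬v2 ∨ v5): since v5 = False, the clause reduces to (¬v2). v2 = False.
(v2 ∨ ¬v4) with v2 = False leaves only ¬v4, so v4 = False.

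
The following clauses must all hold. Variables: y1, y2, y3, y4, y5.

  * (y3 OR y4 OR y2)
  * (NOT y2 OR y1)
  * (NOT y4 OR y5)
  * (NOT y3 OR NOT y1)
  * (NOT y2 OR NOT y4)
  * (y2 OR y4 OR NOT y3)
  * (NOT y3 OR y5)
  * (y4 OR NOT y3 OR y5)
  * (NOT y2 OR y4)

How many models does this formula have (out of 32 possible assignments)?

Satisfying assignments:
  y1=0 y2=0 y3=0 y4=1 y5=1
  y1=0 y2=0 y3=1 y4=1 y5=1
  y1=1 y2=0 y3=0 y4=1 y5=1
Count: 3.

3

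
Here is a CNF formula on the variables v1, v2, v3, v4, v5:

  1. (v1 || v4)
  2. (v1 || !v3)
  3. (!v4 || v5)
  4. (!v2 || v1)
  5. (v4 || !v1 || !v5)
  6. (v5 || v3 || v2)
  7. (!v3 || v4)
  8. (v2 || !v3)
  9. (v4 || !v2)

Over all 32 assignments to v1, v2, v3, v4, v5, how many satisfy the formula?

4

The models are:
  v1=F v2=F v3=F v4=T v5=T
  v1=T v2=F v3=F v4=T v5=T
  v1=T v2=T v3=F v4=T v5=T
  v1=T v2=T v3=T v4=T v5=T
That's 4 in total.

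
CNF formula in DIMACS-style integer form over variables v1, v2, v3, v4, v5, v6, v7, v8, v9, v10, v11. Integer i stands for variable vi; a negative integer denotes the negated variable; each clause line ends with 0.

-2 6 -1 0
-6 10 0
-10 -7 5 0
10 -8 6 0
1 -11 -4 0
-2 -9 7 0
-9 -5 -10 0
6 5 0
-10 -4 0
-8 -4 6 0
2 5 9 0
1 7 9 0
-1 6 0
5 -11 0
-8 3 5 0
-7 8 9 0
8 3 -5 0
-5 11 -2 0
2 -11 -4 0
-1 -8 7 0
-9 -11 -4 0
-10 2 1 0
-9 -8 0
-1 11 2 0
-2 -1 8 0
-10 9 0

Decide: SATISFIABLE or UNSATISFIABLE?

SATISFIABLE

Pure literal: v3 appears only positively; assign v3 = True.
v4 occurs only negated in the remaining clauses — set v4 = False.
Set v1 = False and propagate.
The remaining clauses are satisfied by v2 = True, v5 = True, v6 = False, v7 = True, v8 = False, v9 = True, v10 = False, v11 = True.
So v1=0, v2=1, v3=1, v4=0, v5=1, v6=0, v7=1, v8=0, v9=1, v10=0, v11=1 is a satisfying assignment.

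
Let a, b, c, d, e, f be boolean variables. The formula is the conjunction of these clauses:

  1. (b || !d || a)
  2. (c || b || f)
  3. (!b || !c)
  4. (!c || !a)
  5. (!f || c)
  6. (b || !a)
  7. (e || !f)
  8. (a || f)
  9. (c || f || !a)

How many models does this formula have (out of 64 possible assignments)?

1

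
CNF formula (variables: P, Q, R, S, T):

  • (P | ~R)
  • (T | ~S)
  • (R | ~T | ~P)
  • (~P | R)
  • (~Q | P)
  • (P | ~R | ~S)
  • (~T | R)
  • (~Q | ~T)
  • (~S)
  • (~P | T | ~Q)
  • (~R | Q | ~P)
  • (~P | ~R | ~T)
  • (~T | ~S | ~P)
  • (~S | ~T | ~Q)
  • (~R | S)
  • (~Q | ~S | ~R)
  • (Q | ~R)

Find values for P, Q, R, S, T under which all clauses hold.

P = 0, Q = 0, R = 0, S = 0, T = 0

Check each clause:
  1. (~R | P) — ~R is true.
  2. (T | ~S) — ~S is true.
  3. (~P | R | ~T) — ~P is true.
  4. (~P | R) — ~P is true.
  5. (~Q | P) — ~Q is true.
  6. (~R | ~S | P) — ~S is true.
  7. (~T | R) — ~T is true.
  8. (~T | ~Q) — ~T is true.
  9. (~S) — ~S is true.
  10. (~Q | ~P | T) — ~P is true.
  11. (Q | ~R | ~P) — ~R is true.
  12. (~T | ~P | ~R) — ~T is true.
  13. (~S | ~P | ~T) — ~T is true.
  14. (~Q | ~T | ~S) — ~T is true.
  15. (S | ~R) — ~R is true.
  16. (~R | ~Q | ~S) — ~S is true.
  17. (~R | Q) — ~R is true.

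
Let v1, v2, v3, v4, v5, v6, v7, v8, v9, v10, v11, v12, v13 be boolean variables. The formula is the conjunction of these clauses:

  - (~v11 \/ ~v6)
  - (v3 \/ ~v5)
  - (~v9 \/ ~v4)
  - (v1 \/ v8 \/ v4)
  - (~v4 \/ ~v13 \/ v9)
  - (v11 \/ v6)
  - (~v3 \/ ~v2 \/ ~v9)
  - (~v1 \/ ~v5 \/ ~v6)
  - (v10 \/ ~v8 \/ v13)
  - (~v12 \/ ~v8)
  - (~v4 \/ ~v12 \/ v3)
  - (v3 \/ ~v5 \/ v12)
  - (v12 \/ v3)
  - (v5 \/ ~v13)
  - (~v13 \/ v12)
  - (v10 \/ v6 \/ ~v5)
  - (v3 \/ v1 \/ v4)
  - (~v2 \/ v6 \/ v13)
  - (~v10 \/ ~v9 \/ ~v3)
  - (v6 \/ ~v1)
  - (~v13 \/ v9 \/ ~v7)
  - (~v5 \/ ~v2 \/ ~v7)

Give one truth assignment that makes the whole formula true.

Branch on v1: take v1 = False.
Try v2 = True.
Try v3 = True.
  then v9 is forced to False.
The remaining clauses are satisfied by v4 = True, v5 = False, v6 = True, v7 = True, v8 = False, v10 = True, v11 = False, v12 = False, v13 = False.

v1=0, v2=1, v3=1, v4=1, v5=0, v6=1, v7=1, v8=0, v9=0, v10=1, v11=0, v12=0, v13=0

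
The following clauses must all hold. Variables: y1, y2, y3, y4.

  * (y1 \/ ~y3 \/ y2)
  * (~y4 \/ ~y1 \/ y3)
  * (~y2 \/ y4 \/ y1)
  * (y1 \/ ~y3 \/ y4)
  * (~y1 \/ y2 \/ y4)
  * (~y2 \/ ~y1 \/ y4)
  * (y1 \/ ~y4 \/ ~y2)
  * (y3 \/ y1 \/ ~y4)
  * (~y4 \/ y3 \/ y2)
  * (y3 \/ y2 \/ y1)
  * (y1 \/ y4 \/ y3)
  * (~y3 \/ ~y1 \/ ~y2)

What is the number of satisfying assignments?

1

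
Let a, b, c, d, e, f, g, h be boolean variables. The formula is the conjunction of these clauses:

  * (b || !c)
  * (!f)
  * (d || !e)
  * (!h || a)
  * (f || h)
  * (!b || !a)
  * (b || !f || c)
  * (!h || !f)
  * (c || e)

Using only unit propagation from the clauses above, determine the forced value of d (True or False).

(!f) is a unit clause: f = False.
In (h || f), f is now false; h must hold, so h = True.
(a || !h): since h = True, the clause reduces to (a). a = True.
In (!a || !b), !a is now false; !b must hold, so b = False.
In (b || !c), b is now false; !c must hold, so c = False.
From (c || e) and c = False: e = True.
(!e || d) with e = True leaves only d, so d = True.

True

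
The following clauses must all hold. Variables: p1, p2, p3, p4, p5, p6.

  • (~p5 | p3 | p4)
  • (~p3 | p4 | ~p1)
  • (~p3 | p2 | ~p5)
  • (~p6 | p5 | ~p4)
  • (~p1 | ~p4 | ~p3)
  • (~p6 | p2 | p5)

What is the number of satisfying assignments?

Case analysis on p3 and p4:
  p3=T, p4=T: remaining (p1,p2,p5,p6) ∈ {(F,F,F,F); (F,T,F,F); (F,T,T,F); (F,T,T,T)} — 4.
  p3=T, p4=F: 5 of the 16 assignments to (p1,p2,p5,p6) work.
  p3=F, p4=T: p1, p2 free; 3 ways for (p5,p6) × 2^2 = 12.
  p3=F, p4=F: p1 free; 3 ways for (p2,p5,p6) × 2^1 = 6.
Total: 4 + 5 + 12 + 6 = 27.

27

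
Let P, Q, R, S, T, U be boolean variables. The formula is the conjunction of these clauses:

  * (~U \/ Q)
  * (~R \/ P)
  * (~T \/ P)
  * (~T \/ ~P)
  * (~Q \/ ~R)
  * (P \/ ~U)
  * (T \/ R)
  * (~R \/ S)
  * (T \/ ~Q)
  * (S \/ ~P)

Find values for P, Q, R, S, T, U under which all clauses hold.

P=True, Q=False, R=True, S=True, T=False, U=False

Check each clause:
  1. (Q \/ ~U) — ~U is true.
  2. (~R \/ P) — P is true.
  3. (P \/ ~T) — P is true.
  4. (~P \/ ~T) — ~T is true.
  5. (~Q \/ ~R) — ~Q is true.
  6. (P \/ ~U) — P is true.
  7. (R \/ T) — R is true.
  8. (~R \/ S) — S is true.
  9. (T \/ ~Q) — ~Q is true.
  10. (S \/ ~P) — S is true.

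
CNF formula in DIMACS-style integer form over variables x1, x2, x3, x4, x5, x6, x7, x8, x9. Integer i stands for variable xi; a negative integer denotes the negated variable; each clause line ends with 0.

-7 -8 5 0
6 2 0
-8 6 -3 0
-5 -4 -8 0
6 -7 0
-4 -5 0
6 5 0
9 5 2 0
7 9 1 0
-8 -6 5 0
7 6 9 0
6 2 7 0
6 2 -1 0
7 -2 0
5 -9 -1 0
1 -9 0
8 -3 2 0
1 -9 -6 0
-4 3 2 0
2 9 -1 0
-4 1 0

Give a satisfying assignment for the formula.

x1=T, x2=T, x3=T, x4=F, x5=T, x6=T, x7=T, x8=T, x9=F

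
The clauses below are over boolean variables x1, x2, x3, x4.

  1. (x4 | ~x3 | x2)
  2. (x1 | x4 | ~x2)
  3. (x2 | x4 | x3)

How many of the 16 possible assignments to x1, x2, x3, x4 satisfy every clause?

10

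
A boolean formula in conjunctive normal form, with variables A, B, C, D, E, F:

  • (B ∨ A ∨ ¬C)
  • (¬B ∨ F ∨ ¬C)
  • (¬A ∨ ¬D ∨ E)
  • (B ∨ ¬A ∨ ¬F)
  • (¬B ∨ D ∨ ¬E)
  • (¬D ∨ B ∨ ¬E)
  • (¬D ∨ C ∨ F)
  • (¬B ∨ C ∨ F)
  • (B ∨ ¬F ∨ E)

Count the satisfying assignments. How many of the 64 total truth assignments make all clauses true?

17

Case analysis on B and F:
  B=T, F=T: C free; 5 ways for (A,D,E) × 2^1 = 10.
  B=T, F=F: a clause becomes empty — 0.
  B=F, F=T: remaining (A,C,D,E) ∈ {(F,F,F,T)} — 1.
  B=F, F=F: E free; 3 ways for (A,C,D) × 2^1 = 6.
Total: 10 + 0 + 1 + 6 = 17.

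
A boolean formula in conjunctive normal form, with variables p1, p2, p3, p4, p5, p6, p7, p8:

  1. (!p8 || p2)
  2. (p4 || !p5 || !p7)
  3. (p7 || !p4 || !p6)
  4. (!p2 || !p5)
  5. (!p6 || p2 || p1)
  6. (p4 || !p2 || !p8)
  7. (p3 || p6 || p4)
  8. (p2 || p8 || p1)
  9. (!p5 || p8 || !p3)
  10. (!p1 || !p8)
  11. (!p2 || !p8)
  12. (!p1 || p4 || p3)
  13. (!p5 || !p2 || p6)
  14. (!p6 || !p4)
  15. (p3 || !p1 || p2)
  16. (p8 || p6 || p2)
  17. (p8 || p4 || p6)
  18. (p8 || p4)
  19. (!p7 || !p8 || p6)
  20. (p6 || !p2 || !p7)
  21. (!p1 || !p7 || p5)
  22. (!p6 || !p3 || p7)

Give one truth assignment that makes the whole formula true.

p1 = False  p2 = True  p3 = True  p4 = True  p5 = False  p6 = False  p7 = False  p8 = False

Check each clause:
  1. (p2 || !p8) — !p8 is true.
  2. (!p5 || !p7 || p4) — !p7 is true.
  3. (p7 || !p6 || !p4) — !p6 is true.
  4. (!p5 || !p2) — !p5 is true.
  5. (p1 || !p6 || p2) — p2 is true.
  6. (!p2 || !p8 || p4) — !p8 is true.
  7. (p6 || p4 || p3) — p3 is true.
  8. (p1 || p2 || p8) — p2 is true.
  9. (p8 || !p3 || !p5) — !p5 is true.
  10. (!p1 || !p8) — !p8 is true.
  11. (!p2 || !p8) — !p8 is true.
  12. (p4 || p3 || !p1) — p3 is true.
  13. (!p5 || p6 || !p2) — !p5 is true.
  14. (!p6 || !p4) — !p6 is true.
  15. (p3 || !p1 || p2) — p2 is true.
  16. (p6 || p2 || p8) — p2 is true.
  17. (p8 || p4 || p6) — p4 is true.
  18. (p8 || p4) — p4 is true.
  19. (!p8 || !p7 || p6) — !p8 is true.
  20. (p6 || !p7 || !p2) — !p7 is true.
  21. (!p7 || p5 || !p1) — !p7 is true.
  22. (p7 || !p6 || !p3) — !p6 is true.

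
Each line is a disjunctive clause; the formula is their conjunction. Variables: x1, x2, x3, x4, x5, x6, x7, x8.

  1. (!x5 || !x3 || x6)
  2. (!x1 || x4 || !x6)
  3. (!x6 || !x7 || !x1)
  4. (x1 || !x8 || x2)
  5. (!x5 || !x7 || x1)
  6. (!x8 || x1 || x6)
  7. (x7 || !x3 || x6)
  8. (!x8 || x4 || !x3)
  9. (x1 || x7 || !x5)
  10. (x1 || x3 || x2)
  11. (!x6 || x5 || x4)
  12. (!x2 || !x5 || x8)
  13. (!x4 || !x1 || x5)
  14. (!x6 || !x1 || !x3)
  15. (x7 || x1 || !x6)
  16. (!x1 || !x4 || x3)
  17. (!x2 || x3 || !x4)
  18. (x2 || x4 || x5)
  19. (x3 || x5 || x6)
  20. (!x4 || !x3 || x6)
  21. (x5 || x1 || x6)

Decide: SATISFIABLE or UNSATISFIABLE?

SATISFIABLE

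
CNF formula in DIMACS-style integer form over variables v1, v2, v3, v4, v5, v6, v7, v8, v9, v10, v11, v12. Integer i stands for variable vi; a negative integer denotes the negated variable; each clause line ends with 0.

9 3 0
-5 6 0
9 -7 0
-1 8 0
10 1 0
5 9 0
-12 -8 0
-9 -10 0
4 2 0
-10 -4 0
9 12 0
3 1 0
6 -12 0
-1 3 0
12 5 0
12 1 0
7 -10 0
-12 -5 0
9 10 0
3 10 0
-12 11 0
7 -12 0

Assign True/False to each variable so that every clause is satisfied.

v1 = 1, v2 = 1, v3 = 1, v4 = 1, v5 = 1, v6 = 1, v7 = 0, v8 = 1, v9 = 1, v10 = 0, v11 = 1, v12 = 0

Check each clause:
  1. (v9 OR v3) — v9 is true.
  2. (v6 OR NOT v5) — v6 is true.
  3. (v9 OR NOT v7) — NOT v7 is true.
  4. (v8 OR NOT v1) — v8 is true.
  5. (v1 OR v10) — v1 is true.
  6. (v5 OR v9) — v9 is true.
  7. (NOT v12 OR NOT v8) — NOT v12 is true.
  8. (NOT v10 OR NOT v9) — NOT v10 is true.
  9. (v2 OR v4) — v2 is true.
  10. (NOT v4 OR NOT v10) — NOT v10 is true.
  11. (v12 OR v9) — v9 is true.
  12. (v3 OR v1) — v1 is true.
  13. (v6 OR NOT v12) — NOT v12 is true.
  14. (NOT v1 OR v3) — v3 is true.
  15. (v5 OR v12) — v5 is true.
  16. (v12 OR v1) — v1 is true.
  17. (NOT v10 OR v7) — NOT v10 is true.
  18. (NOT v5 OR NOT v12) — NOT v12 is true.
  19. (v10 OR v9) — v9 is true.
  20. (v10 OR v3) — v3 is true.
  21. (v11 OR NOT v12) — v11 is true.
  22. (NOT v12 OR v7) — NOT v12 is true.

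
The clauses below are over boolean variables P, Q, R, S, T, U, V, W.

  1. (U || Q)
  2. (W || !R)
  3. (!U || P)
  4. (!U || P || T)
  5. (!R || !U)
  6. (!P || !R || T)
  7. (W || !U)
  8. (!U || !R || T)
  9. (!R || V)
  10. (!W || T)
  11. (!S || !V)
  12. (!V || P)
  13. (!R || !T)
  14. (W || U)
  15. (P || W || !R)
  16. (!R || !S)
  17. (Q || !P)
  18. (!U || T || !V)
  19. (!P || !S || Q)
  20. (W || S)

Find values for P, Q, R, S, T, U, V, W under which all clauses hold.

P=F, Q=T, R=F, S=T, T=T, U=F, V=F, W=T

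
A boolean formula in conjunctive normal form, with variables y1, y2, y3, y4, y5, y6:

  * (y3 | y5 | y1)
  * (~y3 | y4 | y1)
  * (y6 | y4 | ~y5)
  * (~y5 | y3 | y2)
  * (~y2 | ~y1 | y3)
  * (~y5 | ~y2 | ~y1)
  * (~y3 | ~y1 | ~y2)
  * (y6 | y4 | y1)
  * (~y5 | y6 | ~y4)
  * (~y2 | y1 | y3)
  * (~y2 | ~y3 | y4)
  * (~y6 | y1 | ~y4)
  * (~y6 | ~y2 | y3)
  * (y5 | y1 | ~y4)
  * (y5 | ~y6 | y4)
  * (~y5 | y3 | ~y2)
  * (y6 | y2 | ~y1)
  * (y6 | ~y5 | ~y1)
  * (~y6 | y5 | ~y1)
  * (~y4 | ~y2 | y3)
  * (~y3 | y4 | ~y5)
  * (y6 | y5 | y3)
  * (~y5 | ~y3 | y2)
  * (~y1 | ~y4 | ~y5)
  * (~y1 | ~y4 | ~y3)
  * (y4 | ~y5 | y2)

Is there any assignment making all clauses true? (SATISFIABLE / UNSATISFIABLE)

UNSATISFIABLE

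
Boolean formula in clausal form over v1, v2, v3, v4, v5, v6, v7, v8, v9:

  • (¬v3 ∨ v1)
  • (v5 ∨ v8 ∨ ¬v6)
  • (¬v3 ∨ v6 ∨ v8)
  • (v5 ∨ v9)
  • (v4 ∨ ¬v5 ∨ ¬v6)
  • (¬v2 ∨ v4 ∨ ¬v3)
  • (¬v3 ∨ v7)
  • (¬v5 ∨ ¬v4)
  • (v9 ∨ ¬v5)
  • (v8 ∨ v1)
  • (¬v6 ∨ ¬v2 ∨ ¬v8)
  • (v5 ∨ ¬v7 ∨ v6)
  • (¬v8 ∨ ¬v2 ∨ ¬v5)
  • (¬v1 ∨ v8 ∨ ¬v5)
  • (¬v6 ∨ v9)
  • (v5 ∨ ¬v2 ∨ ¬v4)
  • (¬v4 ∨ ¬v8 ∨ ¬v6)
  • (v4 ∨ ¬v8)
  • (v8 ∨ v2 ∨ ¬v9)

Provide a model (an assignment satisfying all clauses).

v1=1, v2=1, v3=0, v4=0, v5=0, v6=0, v7=0, v8=0, v9=1

Check each clause:
  1. (v1 ∨ ¬v3) — v1 is true.
  2. (v5 ∨ ¬v6 ∨ v8) — ¬v6 is true.
  3. (¬v3 ∨ v8 ∨ v6) — ¬v3 is true.
  4. (v5 ∨ v9) — v9 is true.
  5. (v4 ∨ ¬v5 ∨ ¬v6) — ¬v6 is true.
  6. (¬v3 ∨ v4 ∨ ¬v2) — ¬v3 is true.
  7. (¬v3 ∨ v7) — ¬v3 is true.
  8. (¬v5 ∨ ¬v4) — ¬v5 is true.
  9. (v9 ∨ ¬v5) — v9 is true.
  10. (v8 ∨ v1) — v1 is true.
  11. (¬v8 ∨ ¬v6 ∨ ¬v2) — ¬v8 is true.
  12. (v6 ∨ v5 ∨ ¬v7) — ¬v7 is true.
  13. (¬v2 ∨ ¬v8 ∨ ¬v5) — ¬v8 is true.
  14. (¬v1 ∨ ¬v5 ∨ v8) — ¬v5 is true.
  15. (v9 ∨ ¬v6) — v9 is true.
  16. (¬v4 ∨ ¬v2 ∨ v5) — ¬v4 is true.
  17. (¬v8 ∨ ¬v4 ∨ ¬v6) — ¬v8 is true.
  18. (¬v8 ∨ v4) — ¬v8 is true.
  19. (v8 ∨ v2 ∨ ¬v9) — v2 is true.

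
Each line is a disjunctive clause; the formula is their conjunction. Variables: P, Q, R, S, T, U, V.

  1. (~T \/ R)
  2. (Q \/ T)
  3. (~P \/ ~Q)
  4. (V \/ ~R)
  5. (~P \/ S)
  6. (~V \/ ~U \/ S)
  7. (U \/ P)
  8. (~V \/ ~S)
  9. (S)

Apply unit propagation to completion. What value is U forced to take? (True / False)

True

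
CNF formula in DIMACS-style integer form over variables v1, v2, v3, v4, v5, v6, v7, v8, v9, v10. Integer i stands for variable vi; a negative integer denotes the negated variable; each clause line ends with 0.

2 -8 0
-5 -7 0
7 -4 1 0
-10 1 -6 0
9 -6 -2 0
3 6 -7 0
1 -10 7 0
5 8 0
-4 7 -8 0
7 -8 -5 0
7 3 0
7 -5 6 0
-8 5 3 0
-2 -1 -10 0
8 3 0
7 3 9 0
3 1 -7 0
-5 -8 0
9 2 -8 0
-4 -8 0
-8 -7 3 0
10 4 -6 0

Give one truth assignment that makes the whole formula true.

v1=False  v2=True  v3=True  v4=False  v5=False  v6=False  v7=False  v8=True  v9=True  v10=False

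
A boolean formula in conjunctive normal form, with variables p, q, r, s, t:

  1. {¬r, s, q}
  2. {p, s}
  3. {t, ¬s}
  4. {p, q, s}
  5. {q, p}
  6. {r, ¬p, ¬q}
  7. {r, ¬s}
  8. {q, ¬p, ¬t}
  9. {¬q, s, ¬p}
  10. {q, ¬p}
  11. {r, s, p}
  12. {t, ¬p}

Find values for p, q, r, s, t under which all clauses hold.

Branch on p: take p = False.
  then s is forced to True.
  then t is forced to True.
  then q is forced to True.
  then r is forced to True.
Every clause has at least one true literal under this assignment.

p=False, q=True, r=True, s=True, t=True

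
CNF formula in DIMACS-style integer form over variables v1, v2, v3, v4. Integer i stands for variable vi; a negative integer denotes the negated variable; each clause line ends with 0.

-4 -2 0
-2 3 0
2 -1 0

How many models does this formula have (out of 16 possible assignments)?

6

Satisfying assignments:
  v1=0 v2=0 v3=0 v4=0
  v1=0 v2=0 v3=0 v4=1
  v1=0 v2=0 v3=1 v4=0
  v1=0 v2=0 v3=1 v4=1
  v1=0 v2=1 v3=1 v4=0
  v1=1 v2=1 v3=1 v4=0
Count: 6.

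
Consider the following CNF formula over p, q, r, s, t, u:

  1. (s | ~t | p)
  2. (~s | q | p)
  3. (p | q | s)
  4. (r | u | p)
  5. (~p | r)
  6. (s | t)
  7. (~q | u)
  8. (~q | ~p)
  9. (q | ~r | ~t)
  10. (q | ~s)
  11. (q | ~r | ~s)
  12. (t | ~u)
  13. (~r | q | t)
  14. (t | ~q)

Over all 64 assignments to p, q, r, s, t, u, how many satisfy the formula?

2

The models are:
  p=0 q=1 r=0 s=1 t=1 u=1
  p=0 q=1 r=1 s=1 t=1 u=1
That's 2 in total.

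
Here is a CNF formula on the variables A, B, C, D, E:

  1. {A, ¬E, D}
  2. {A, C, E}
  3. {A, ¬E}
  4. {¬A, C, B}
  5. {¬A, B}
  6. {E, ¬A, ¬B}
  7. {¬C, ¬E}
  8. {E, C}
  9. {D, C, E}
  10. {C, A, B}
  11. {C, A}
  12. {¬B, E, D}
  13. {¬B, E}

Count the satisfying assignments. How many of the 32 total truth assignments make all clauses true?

4

Satisfying assignments:
  A=0 B=0 C=1 D=0 E=0
  A=0 B=0 C=1 D=1 E=0
  A=1 B=1 C=0 D=0 E=1
  A=1 B=1 C=0 D=1 E=1
Count: 4.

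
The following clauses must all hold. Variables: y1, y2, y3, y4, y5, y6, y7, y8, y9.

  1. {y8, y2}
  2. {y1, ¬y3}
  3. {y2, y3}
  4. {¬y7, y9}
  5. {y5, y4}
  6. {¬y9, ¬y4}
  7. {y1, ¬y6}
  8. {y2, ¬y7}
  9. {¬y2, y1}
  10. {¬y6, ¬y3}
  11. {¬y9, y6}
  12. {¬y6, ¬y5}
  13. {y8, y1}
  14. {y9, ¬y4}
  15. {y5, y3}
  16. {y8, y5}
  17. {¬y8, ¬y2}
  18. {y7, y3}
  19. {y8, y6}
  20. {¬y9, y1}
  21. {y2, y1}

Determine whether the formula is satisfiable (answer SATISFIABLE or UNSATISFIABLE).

SATISFIABLE

Pure literal: y1 appears only positively; assign y1 = True.
Branch on y2: take y2 = False.
  then y8 is forced to True.
  then y3 is forced to True.
  then y7 is forced to False.
  then y6 is forced to False.
  then y9 is forced to False.
  then y4 is forced to False.
  then y5 is forced to True.
So y1=T  y2=F  y3=T  y4=F  y5=T  y6=F  y7=F  y8=T  y9=F is a satisfying assignment.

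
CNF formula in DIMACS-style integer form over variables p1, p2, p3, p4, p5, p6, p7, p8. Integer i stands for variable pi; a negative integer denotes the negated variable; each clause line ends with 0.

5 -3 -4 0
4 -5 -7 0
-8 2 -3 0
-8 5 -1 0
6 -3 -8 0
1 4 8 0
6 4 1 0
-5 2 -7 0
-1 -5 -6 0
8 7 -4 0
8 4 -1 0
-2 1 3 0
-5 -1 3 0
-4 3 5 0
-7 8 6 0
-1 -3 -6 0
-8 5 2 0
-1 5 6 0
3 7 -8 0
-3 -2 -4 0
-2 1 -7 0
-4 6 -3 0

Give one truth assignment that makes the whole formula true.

p1=False  p2=True  p3=True  p4=False  p5=True  p6=True  p7=False  p8=True

Set p1 = False and propagate.
Try p2 = True.
  then p3 is forced to True.
  then p4 is forced to False.
  then p8 is forced to True.
  then p6 is forced to True.
  then p7 is forced to False.
p5 is now unconstrained; take p5 = True.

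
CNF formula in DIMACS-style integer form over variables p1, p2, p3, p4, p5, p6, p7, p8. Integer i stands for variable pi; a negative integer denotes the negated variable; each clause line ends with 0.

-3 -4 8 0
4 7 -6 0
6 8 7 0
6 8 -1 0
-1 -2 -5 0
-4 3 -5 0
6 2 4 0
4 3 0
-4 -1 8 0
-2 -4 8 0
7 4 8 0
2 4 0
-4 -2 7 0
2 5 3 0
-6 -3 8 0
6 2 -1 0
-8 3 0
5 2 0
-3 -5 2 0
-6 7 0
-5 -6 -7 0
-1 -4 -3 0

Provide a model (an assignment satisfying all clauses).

Set p1 = True and propagate.
Set p2 = True and propagate.
  then p5 is forced to False.
Set p3 = True and propagate.
  then p4 is forced to False.
The remaining clauses are satisfied by p6 = False, p7 = True, p8 = True.

p1=True, p2=True, p3=True, p4=False, p5=False, p6=False, p7=True, p8=True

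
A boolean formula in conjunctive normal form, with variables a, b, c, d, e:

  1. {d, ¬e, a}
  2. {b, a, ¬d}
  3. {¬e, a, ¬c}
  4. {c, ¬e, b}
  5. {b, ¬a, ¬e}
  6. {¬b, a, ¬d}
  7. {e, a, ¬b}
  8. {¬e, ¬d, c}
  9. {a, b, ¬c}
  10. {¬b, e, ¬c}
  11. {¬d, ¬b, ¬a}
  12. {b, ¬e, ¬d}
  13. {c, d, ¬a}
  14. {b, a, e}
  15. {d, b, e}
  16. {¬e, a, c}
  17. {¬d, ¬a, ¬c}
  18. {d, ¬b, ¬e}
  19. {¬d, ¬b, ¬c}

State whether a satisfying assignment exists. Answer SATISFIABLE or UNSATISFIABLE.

SATISFIABLE

Try a = True.
Set b = False and propagate.
  then e is forced to False.
  then d is forced to True.
  then c is forced to False.
So a = True, b = False, c = False, d = True, e = False is a satisfying assignment.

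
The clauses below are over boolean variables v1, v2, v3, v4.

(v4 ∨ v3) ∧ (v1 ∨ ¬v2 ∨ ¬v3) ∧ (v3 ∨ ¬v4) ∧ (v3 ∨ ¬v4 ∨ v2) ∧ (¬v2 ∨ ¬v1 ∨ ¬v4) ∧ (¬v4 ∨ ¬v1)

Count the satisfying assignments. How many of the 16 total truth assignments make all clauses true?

4

The models are:
  v1=0 v2=0 v3=1 v4=0
  v1=0 v2=0 v3=1 v4=1
  v1=1 v2=0 v3=1 v4=0
  v1=1 v2=1 v3=1 v4=0
Count: 4.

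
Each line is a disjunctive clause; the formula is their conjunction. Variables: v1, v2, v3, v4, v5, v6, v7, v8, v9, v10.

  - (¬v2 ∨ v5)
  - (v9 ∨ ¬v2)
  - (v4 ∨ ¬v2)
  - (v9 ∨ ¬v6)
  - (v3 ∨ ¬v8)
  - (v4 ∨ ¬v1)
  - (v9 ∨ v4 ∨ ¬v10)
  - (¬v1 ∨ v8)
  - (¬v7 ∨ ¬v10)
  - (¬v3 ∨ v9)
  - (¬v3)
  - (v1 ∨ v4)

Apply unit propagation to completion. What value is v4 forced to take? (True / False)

True

(¬v3) is a unit clause: v3 = False.
From (¬v8 ∨ v3) and v3 = False: v8 = False.
(¬v1 ∨ v8): since v8 = False, the clause reduces to (¬v1). v1 = False.
From (v1 ∨ v4) and v1 = False: v4 = True.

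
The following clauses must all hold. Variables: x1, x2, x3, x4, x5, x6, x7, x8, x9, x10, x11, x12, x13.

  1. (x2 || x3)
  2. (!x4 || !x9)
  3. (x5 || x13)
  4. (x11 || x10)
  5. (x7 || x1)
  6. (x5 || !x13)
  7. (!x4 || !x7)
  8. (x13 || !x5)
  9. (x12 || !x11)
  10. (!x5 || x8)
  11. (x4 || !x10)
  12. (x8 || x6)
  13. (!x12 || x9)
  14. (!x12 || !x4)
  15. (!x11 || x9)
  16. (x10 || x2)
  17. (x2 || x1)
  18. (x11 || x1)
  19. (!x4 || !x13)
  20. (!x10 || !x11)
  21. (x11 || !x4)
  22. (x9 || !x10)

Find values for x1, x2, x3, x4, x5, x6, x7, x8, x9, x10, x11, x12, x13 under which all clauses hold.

x1 = False, x2 = True, x3 = False, x4 = False, x5 = True, x6 = False, x7 = True, x8 = True, x9 = True, x10 = False, x11 = True, x12 = True, x13 = True

Check each clause:
  1. (x3 || x2) — x2 is true.
  2. (!x4 || !x9) — !x4 is true.
  3. (x13 || x5) — x5 is true.
  4. (x11 || x10) — x11 is true.
  5. (x7 || x1) — x7 is true.
  6. (x5 || !x13) — x5 is true.
  7. (!x7 || !x4) — !x4 is true.
  8. (!x5 || x13) — x13 is true.
  9. (!x11 || x12) — x12 is true.
  10. (!x5 || x8) — x8 is true.
  11. (x4 || !x10) — !x10 is true.
  12. (x6 || x8) — x8 is true.
  13. (x9 || !x12) — x9 is true.
  14. (!x4 || !x12) — !x4 is true.
  15. (!x11 || x9) — x9 is true.
  16. (x10 || x2) — x2 is true.
  17. (x2 || x1) — x2 is true.
  18. (x1 || x11) — x11 is true.
  19. (!x13 || !x4) — !x4 is true.
  20. (!x10 || !x11) — !x10 is true.
  21. (!x4 || x11) — x11 is true.
  22. (!x10 || x9) — x9 is true.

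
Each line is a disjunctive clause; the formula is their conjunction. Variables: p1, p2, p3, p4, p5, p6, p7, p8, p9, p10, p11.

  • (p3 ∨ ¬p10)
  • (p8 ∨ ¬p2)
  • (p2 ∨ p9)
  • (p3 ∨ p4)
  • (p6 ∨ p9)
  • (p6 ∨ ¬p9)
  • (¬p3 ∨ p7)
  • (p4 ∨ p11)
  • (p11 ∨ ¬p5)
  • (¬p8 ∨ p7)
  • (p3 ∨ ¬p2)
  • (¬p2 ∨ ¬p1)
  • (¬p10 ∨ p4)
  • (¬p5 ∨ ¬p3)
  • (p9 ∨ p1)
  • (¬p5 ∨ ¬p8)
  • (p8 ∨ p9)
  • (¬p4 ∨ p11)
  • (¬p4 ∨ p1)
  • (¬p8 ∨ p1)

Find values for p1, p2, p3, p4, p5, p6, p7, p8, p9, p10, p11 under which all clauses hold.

p5 occurs only negated in the remaining clauses — set p5 = False.
Pure literal: p6 appears only positively; assign p6 = True.
Branch on p1: take p1 = True.
  then p2 is forced to False.
  then p9 is forced to True.
For the remaining variables, p3 = False, p4 = True, p7 = False, p8 = False, p10 = False, p11 = True works.
Every clause has at least one true literal under this assignment.

p1=T  p2=F  p3=F  p4=T  p5=F  p6=T  p7=F  p8=F  p9=T  p10=F  p11=T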